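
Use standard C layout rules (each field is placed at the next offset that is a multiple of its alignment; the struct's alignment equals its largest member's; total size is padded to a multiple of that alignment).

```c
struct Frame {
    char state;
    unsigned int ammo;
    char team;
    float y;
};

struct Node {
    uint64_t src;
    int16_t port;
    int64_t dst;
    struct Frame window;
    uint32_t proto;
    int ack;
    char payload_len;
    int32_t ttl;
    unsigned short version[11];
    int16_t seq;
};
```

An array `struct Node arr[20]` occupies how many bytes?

1600

Frame: @0: state [1B, align 1] → 1; +3 pad (align 4); @4: ammo [4B, align 4] → 8; @8: team [1B, align 1] → 9; +3 pad (align 4); @12: y [4B, align 4] → 16; size 16, align 4
@0: src [8B, align 8] → 8
@8: port [2B, align 2] → 10
+6 pad (align 8)
@16: dst [8B, align 8] → 24
@24: window [16B, align 4] → 40
@40: proto [4B, align 4] → 44
@44: ack [4B, align 4] → 48
@48: payload_len [1B, align 1] → 49
+3 pad (align 4)
@52: ttl [4B, align 4] → 56
@56: version [22B, align 2] → 78
@78: seq [2B, align 2] → 80
size 80, align 8
array of 20: 20 × 80 = 1600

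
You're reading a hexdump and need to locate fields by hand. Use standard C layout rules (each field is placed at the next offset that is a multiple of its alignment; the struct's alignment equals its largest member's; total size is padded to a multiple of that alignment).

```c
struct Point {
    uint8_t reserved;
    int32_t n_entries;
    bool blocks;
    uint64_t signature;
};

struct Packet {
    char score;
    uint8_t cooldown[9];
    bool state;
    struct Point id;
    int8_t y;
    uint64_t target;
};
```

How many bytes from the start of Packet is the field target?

48

Point: @0: reserved [1B, align 1] → 1; +3 pad (align 4); @4: n_entries [4B, align 4] → 8; @8: blocks [1B, align 1] → 9; +7 pad (align 8); @16: signature [8B, align 8] → 24; size 24, align 8
@0: score [1B, align 1] → 1
@1: cooldown [9B, align 1] → 10
@10: state [1B, align 1] → 11
+5 pad (align 8)
@16: id [24B, align 8] → 40
@40: y [1B, align 1] → 41
+7 pad (align 8)
@48: target [8B, align 8] → 56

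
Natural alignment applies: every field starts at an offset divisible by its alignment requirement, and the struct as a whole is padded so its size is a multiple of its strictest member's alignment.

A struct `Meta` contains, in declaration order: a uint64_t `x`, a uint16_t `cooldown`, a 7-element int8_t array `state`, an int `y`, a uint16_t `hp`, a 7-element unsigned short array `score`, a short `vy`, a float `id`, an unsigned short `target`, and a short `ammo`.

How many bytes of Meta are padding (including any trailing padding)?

9

x at 0 (size 8, align 8) → ends 8
cooldown at 8 (size 2, align 2) → ends 10
state at 10 (size 7, align 1) → ends 17
pad 3 to align 4 for y
y at 20 (size 4, align 4) → ends 24
hp at 24 (size 2, align 2) → ends 26
score at 26 (size 14, align 2) → ends 40
vy at 40 (size 2, align 2) → ends 42
pad 2 to align 4 for id
id at 44 (size 4, align 4) → ends 48
target at 48 (size 2, align 2) → ends 50
ammo at 50 (size 2, align 2) → ends 52
tail pad 4 to reach multiple of 8
total 56 bytes, alignment 8
data bytes 47, size 56 → padding 9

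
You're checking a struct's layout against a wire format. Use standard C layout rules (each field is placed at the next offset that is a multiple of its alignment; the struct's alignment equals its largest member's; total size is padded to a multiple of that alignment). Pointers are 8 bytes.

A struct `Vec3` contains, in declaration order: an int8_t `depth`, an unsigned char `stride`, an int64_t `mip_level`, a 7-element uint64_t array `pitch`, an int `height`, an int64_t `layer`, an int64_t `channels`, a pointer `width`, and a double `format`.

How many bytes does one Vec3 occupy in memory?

112

@0: depth [1B, align 1] → 1
@1: stride [1B, align 1] → 2
+6 pad (align 8)
@8: mip_level [8B, align 8] → 16
@16: pitch [56B, align 8] → 72
@72: height [4B, align 4] → 76
+4 pad (align 8)
@80: layer [8B, align 8] → 88
@88: channels [8B, align 8] → 96
@96: width [8B, align 8] → 104
@104: format [8B, align 8] → 112
size 112, align 8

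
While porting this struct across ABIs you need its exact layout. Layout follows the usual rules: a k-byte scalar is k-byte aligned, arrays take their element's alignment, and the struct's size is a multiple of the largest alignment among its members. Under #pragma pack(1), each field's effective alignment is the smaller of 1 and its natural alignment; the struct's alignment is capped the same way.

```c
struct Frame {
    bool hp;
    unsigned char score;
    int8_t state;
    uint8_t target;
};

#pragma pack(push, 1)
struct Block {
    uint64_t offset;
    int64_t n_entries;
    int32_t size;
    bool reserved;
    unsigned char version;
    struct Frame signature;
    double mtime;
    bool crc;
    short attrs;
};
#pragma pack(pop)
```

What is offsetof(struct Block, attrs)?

35

Frame: hp at 0 (size 1, align 1) → ends 1; score at 1 (size 1, align 1) → ends 2; state at 2 (size 1, align 1) → ends 3; target at 3 (size 1, align 1) → ends 4; total 4 bytes, alignment 1
offset at 0 (size 8, align 1) → ends 8
n_entries at 8 (size 8, align 1) → ends 16
size at 16 (size 4, align 1) → ends 20
reserved at 20 (size 1, align 1) → ends 21
version at 21 (size 1, align 1) → ends 22
signature at 22 (size 4, align 1) → ends 26
mtime at 26 (size 8, align 1) → ends 34
crc at 34 (size 1, align 1) → ends 35
attrs at 35 (size 2, align 1) → ends 37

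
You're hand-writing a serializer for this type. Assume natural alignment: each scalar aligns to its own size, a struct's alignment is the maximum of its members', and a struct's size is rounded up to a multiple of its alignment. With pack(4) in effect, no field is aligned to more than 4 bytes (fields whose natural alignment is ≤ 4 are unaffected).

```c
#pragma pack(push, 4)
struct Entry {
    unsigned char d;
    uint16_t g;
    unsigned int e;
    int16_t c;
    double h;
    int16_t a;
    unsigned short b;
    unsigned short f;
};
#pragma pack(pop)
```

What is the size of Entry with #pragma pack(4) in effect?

d at 0 (size 1, align 1) → ends 1
pad 1 to align 2 for g
g at 2 (size 2, align 2) → ends 4
e at 4 (size 4, align 4) → ends 8
c at 8 (size 2, align 2) → ends 10
pad 2 to align 4 for h
h at 12 (size 8, align 4) → ends 20
a at 20 (size 2, align 2) → ends 22
b at 22 (size 2, align 2) → ends 24
f at 24 (size 2, align 2) → ends 26
tail pad 2 to reach multiple of 4
total 28 bytes, alignment 4

28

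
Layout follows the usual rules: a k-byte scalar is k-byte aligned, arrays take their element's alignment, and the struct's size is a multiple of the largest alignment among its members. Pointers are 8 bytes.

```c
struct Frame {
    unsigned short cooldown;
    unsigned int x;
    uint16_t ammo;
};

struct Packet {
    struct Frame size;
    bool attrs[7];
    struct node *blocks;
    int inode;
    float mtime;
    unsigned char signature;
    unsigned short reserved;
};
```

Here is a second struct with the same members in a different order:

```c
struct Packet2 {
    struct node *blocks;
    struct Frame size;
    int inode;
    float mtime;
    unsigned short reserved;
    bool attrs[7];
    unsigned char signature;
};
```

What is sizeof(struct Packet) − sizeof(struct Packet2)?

8

Frame: 0..2  cooldown  (2B, 2-aligned); 2..4  -- padding (2B); 4..8  x  (4B, 4-aligned); 8..10  ammo  (2B, 2-aligned); 10..12  -- tail padding (2B); sizeof = 12, alignof = 4
0..12  size  (12B, 4-aligned)
12..19  attrs  (7B, 1-aligned)
19..24  -- padding (5B)
24..32  blocks  (8B, 8-aligned)
32..36  inode  (4B, 4-aligned)
36..40  mtime  (4B, 4-aligned)
40..41  signature  (1B, 1-aligned)
41..42  -- padding (1B)
42..44  reserved  (2B, 2-aligned)
44..48  -- tail padding (4B)
sizeof = 48, alignof = 8
— Packet2 —
0..8  blocks  (8B, 8-aligned)
8..20  size  (12B, 4-aligned)
20..24  inode  (4B, 4-aligned)
24..28  mtime  (4B, 4-aligned)
28..30  reserved  (2B, 2-aligned)
30..37  attrs  (7B, 1-aligned)
37..38  signature  (1B, 1-aligned)
38..40  -- tail padding (2B)
sizeof = 40, alignof = 8
48 − 40 = 8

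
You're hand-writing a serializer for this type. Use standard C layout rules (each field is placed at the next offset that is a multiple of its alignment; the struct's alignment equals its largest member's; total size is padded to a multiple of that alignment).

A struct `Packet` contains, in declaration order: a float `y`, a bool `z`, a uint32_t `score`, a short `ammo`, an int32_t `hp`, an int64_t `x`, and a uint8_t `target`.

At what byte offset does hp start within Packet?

16

y at 0 (size 4, align 4) → ends 4
z at 4 (size 1, align 1) → ends 5
pad 3 to align 4 for score
score at 8 (size 4, align 4) → ends 12
ammo at 12 (size 2, align 2) → ends 14
pad 2 to align 4 for hp
hp at 16 (size 4, align 4) → ends 20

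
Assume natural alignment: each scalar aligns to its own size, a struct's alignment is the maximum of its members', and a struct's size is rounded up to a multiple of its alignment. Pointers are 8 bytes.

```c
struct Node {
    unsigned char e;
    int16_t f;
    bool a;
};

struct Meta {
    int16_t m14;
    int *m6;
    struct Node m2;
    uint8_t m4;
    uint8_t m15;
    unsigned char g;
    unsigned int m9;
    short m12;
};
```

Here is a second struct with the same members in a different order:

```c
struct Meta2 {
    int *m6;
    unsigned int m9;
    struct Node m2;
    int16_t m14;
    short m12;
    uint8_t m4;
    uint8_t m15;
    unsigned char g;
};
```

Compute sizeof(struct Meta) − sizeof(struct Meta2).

Node: e at 0 (size 1, align 1) → ends 1; pad 1 to align 2 for f; f at 2 (size 2, align 2) → ends 4; a at 4 (size 1, align 1) → ends 5; tail pad 1 to reach multiple of 2; total 6 bytes, alignment 2
m14 at 0 (size 2, align 2) → ends 2
pad 6 to align 8 for m6
m6 at 8 (size 8, align 8) → ends 16
m2 at 16 (size 6, align 2) → ends 22
m4 at 22 (size 1, align 1) → ends 23
m15 at 23 (size 1, align 1) → ends 24
g at 24 (size 1, align 1) → ends 25
pad 3 to align 4 for m9
m9 at 28 (size 4, align 4) → ends 32
m12 at 32 (size 2, align 2) → ends 34
tail pad 6 to reach multiple of 8
total 40 bytes, alignment 8
— Meta2 —
m6 at 0 (size 8, align 8) → ends 8
m9 at 8 (size 4, align 4) → ends 12
m2 at 12 (size 6, align 2) → ends 18
m14 at 18 (size 2, align 2) → ends 20
m12 at 20 (size 2, align 2) → ends 22
m4 at 22 (size 1, align 1) → ends 23
m15 at 23 (size 1, align 1) → ends 24
g at 24 (size 1, align 1) → ends 25
tail pad 7 to reach multiple of 8
total 32 bytes, alignment 8
40 − 32 = 8

8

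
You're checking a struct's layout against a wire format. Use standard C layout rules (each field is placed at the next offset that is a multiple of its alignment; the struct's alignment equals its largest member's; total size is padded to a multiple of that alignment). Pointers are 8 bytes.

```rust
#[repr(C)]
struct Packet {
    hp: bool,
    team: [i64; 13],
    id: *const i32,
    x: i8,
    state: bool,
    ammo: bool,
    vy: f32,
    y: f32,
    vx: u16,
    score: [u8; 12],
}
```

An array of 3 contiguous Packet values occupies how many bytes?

456

0..1  hp  (1B, 1-aligned)
1..8  -- padding (7B)
8..112  team  (104B, 8-aligned)
112..120  id  (8B, 8-aligned)
120..121  x  (1B, 1-aligned)
121..122  state  (1B, 1-aligned)
122..123  ammo  (1B, 1-aligned)
123..124  -- padding (1B)
124..128  vy  (4B, 4-aligned)
128..132  y  (4B, 4-aligned)
132..134  vx  (2B, 2-aligned)
134..146  score  (12B, 1-aligned)
146..152  -- tail padding (6B)
sizeof = 152, alignof = 8
array of 3: 3 × 152 = 456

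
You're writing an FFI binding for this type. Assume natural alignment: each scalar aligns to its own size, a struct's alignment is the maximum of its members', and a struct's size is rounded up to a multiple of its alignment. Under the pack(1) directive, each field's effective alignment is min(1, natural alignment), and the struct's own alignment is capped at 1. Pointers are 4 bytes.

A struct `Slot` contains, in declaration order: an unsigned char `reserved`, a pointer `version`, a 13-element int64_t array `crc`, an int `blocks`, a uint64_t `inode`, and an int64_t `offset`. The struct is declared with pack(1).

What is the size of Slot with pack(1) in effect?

reserved at 0 (size 1, align 1) → ends 1
version at 1 (size 4, align 1) → ends 5
crc at 5 (size 104, align 1) → ends 109
blocks at 109 (size 4, align 1) → ends 113
inode at 113 (size 8, align 1) → ends 121
offset at 121 (size 8, align 1) → ends 129
total 129 bytes, alignment 1

129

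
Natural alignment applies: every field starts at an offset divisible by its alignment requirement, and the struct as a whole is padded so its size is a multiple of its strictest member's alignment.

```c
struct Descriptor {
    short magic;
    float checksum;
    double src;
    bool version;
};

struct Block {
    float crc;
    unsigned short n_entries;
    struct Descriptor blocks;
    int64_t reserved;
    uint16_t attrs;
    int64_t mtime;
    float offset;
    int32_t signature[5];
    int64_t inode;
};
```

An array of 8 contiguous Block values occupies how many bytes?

704

Descriptor: @0: magic [2B, align 2] → 2; +2 pad (align 4); @4: checksum [4B, align 4] → 8; @8: src [8B, align 8] → 16; @16: version [1B, align 1] → 17; +7 tail pad (align 8); size 24, align 8
@0: crc [4B, align 4] → 4
@4: n_entries [2B, align 2] → 6
+2 pad (align 8)
@8: blocks [24B, align 8] → 32
@32: reserved [8B, align 8] → 40
@40: attrs [2B, align 2] → 42
+6 pad (align 8)
@48: mtime [8B, align 8] → 56
@56: offset [4B, align 4] → 60
@60: signature [20B, align 4] → 80
@80: inode [8B, align 8] → 88
size 88, align 8
array of 8: 8 × 88 = 704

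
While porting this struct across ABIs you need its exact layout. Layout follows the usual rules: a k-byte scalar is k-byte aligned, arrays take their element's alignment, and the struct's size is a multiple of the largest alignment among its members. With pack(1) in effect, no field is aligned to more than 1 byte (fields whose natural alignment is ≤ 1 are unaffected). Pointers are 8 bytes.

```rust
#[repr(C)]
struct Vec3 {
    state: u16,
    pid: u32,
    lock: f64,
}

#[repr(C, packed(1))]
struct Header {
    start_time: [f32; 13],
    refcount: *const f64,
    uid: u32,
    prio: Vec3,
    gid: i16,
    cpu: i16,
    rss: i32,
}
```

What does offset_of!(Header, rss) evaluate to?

Vec3: state at 0 (size 2, align 2) → ends 2; pad 2 to align 4 for pid; pid at 4 (size 4, align 4) → ends 8; lock at 8 (size 8, align 8) → ends 16; total 16 bytes, alignment 8
start_time at 0 (size 52, align 1) → ends 52
refcount at 52 (size 8, align 1) → ends 60
uid at 60 (size 4, align 1) → ends 64
prio at 64 (size 16, align 1) → ends 80
gid at 80 (size 2, align 1) → ends 82
cpu at 82 (size 2, align 1) → ends 84
rss at 84 (size 4, align 1) → ends 88

84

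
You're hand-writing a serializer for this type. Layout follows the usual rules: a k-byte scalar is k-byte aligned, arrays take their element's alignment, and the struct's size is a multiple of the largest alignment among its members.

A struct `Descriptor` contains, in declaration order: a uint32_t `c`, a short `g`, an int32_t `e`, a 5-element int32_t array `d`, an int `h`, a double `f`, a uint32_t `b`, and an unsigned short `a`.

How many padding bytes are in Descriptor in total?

8

c at 0 (size 4, align 4) → ends 4
g at 4 (size 2, align 2) → ends 6
pad 2 to align 4 for e
e at 8 (size 4, align 4) → ends 12
d at 12 (size 20, align 4) → ends 32
h at 32 (size 4, align 4) → ends 36
pad 4 to align 8 for f
f at 40 (size 8, align 8) → ends 48
b at 48 (size 4, align 4) → ends 52
a at 52 (size 2, align 2) → ends 54
tail pad 2 to reach multiple of 8
total 56 bytes, alignment 8
data bytes 48, size 56 → padding 8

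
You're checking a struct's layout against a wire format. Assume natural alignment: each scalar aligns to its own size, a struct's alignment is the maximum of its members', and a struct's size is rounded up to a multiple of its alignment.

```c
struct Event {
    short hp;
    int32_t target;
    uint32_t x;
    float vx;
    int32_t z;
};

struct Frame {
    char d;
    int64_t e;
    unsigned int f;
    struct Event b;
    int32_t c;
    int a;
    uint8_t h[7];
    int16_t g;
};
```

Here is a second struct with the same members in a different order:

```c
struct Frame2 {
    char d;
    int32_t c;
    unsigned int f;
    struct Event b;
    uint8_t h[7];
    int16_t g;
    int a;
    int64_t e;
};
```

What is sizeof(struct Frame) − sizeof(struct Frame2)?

8

Event: 0..2  hp  (2B, 2-aligned); 2..4  -- padding (2B); 4..8  target  (4B, 4-aligned); 8..12  x  (4B, 4-aligned); 12..16  vx  (4B, 4-aligned); 16..20  z  (4B, 4-aligned); sizeof = 20, alignof = 4
0..1  d  (1B, 1-aligned)
1..8  -- padding (7B)
8..16  e  (8B, 8-aligned)
16..20  f  (4B, 4-aligned)
20..40  b  (20B, 4-aligned)
40..44  c  (4B, 4-aligned)
44..48  a  (4B, 4-aligned)
48..55  h  (7B, 1-aligned)
55..56  -- padding (1B)
56..58  g  (2B, 2-aligned)
58..64  -- tail padding (6B)
sizeof = 64, alignof = 8
— Frame2 —
0..1  d  (1B, 1-aligned)
1..4  -- padding (3B)
4..8  c  (4B, 4-aligned)
8..12  f  (4B, 4-aligned)
12..32  b  (20B, 4-aligned)
32..39  h  (7B, 1-aligned)
39..40  -- padding (1B)
40..42  g  (2B, 2-aligned)
42..44  -- padding (2B)
44..48  a  (4B, 4-aligned)
48..56  e  (8B, 8-aligned)
sizeof = 56, alignof = 8
64 − 56 = 8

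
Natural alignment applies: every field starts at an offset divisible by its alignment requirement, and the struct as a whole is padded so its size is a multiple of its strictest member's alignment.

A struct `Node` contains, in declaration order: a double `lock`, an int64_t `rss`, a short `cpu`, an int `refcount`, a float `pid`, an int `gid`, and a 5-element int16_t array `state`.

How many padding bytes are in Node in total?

8

@0: lock [8B, align 8] → 8
@8: rss [8B, align 8] → 16
@16: cpu [2B, align 2] → 18
+2 pad (align 4)
@20: refcount [4B, align 4] → 24
@24: pid [4B, align 4] → 28
@28: gid [4B, align 4] → 32
@32: state [10B, align 2] → 42
+6 tail pad (align 8)
size 48, align 8
data bytes 40, size 48 → padding 8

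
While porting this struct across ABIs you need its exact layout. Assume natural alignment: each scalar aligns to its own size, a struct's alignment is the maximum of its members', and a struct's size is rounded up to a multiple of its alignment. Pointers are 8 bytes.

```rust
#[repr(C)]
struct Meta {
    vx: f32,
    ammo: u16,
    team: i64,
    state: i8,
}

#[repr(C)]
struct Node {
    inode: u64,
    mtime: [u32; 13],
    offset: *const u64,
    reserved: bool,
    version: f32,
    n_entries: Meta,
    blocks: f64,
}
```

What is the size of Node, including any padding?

Meta: @0: vx [4B, align 4] → 4; @4: ammo [2B, align 2] → 6; +2 pad (align 8); @8: team [8B, align 8] → 16; @16: state [1B, align 1] → 17; +7 tail pad (align 8); size 24, align 8
@0: inode [8B, align 8] → 8
@8: mtime [52B, align 4] → 60
+4 pad (align 8)
@64: offset [8B, align 8] → 72
@72: reserved [1B, align 1] → 73
+3 pad (align 4)
@76: version [4B, align 4] → 80
@80: n_entries [24B, align 8] → 104
@104: blocks [8B, align 8] → 112
size 112, align 8

112 bytes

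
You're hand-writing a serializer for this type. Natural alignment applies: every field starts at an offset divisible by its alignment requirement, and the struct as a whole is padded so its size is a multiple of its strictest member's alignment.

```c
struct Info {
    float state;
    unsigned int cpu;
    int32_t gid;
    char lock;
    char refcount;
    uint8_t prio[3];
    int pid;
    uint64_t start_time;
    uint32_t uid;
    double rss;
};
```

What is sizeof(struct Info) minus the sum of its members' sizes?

@0: state [4B, align 4] → 4
@4: cpu [4B, align 4] → 8
@8: gid [4B, align 4] → 12
@12: lock [1B, align 1] → 13
@13: refcount [1B, align 1] → 14
@14: prio [3B, align 1] → 17
+3 pad (align 4)
@20: pid [4B, align 4] → 24
@24: start_time [8B, align 8] → 32
@32: uid [4B, align 4] → 36
+4 pad (align 8)
@40: rss [8B, align 8] → 48
size 48, align 8
data bytes 41, size 48 → padding 7

7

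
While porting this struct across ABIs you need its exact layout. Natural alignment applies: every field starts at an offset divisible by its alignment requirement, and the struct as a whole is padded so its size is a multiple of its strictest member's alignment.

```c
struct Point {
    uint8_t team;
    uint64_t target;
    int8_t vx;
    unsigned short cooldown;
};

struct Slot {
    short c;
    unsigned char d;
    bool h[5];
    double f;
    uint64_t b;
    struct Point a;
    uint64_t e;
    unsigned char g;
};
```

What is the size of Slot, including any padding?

64 bytes

Point: 0..1  team  (1B, 1-aligned); 1..8  -- padding (7B); 8..16  target  (8B, 8-aligned); 16..17  vx  (1B, 1-aligned); 17..18  -- padding (1B); 18..20  cooldown  (2B, 2-aligned); 20..24  -- tail padding (4B); sizeof = 24, alignof = 8
0..2  c  (2B, 2-aligned)
2..3  d  (1B, 1-aligned)
3..8  h  (5B, 1-aligned)
8..16  f  (8B, 8-aligned)
16..24  b  (8B, 8-aligned)
24..48  a  (24B, 8-aligned)
48..56  e  (8B, 8-aligned)
56..57  g  (1B, 1-aligned)
57..64  -- tail padding (7B)
sizeof = 64, alignof = 8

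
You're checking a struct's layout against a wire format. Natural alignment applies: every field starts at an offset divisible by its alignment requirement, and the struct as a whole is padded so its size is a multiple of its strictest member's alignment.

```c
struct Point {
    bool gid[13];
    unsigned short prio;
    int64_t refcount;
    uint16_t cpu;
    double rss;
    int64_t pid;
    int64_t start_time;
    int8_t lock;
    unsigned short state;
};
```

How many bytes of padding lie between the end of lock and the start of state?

gid at 0 (size 13, align 1) → ends 13
pad 1 to align 2 for prio
prio at 14 (size 2, align 2) → ends 16
refcount at 16 (size 8, align 8) → ends 24
cpu at 24 (size 2, align 2) → ends 26
pad 6 to align 8 for rss
rss at 32 (size 8, align 8) → ends 40
pid at 40 (size 8, align 8) → ends 48
start_time at 48 (size 8, align 8) → ends 56
lock at 56 (size 1, align 1) → ends 57
pad 1 to align 2 for state
state at 58 (size 2, align 2) → ends 60

1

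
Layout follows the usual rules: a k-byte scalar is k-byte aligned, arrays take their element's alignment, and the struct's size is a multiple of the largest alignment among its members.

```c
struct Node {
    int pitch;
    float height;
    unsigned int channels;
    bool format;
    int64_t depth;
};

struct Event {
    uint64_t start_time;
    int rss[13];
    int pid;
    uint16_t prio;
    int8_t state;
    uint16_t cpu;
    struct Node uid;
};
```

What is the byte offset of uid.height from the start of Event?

Node: @0: pitch [4B, align 4] → 4; @4: height [4B, align 4] → 8; @8: channels [4B, align 4] → 12; @12: format [1B, align 1] → 13; +3 pad (align 8); @16: depth [8B, align 8] → 24; size 24, align 8
@0: start_time [8B, align 8] → 8
@8: rss [52B, align 4] → 60
@60: pid [4B, align 4] → 64
@64: prio [2B, align 2] → 66
@66: state [1B, align 1] → 67
+1 pad (align 2)
@68: cpu [2B, align 2] → 70
+2 pad (align 8)
@72: uid [24B, align 8] → 96
within Node: height at 4
72 + 4 = 76

76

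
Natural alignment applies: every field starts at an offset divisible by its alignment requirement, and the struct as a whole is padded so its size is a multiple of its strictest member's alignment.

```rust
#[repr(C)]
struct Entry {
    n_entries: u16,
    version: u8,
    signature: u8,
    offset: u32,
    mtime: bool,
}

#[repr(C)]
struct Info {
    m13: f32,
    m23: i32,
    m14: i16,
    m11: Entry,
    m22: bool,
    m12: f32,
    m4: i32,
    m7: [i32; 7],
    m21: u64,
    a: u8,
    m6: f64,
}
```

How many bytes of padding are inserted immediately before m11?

Entry: @0: n_entries [2B, align 2] → 2; @2: version [1B, align 1] → 3; @3: signature [1B, align 1] → 4; @4: offset [4B, align 4] → 8; @8: mtime [1B, align 1] → 9; +3 tail pad (align 4); size 12, align 4
@0: m13 [4B, align 4] → 4
@4: m23 [4B, align 4] → 8
@8: m14 [2B, align 2] → 10
+2 pad (align 4)
@12: m11 [12B, align 4] → 24

2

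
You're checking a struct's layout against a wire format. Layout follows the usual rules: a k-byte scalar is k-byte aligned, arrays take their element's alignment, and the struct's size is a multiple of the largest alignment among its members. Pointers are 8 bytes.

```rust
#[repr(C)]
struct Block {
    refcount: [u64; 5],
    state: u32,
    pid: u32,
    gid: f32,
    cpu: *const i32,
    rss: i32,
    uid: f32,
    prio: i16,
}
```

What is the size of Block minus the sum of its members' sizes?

10

@0: refcount [40B, align 8] → 40
@40: state [4B, align 4] → 44
@44: pid [4B, align 4] → 48
@48: gid [4B, align 4] → 52
+4 pad (align 8)
@56: cpu [8B, align 8] → 64
@64: rss [4B, align 4] → 68
@68: uid [4B, align 4] → 72
@72: prio [2B, align 2] → 74
+6 tail pad (align 8)
size 80, align 8
data bytes 70, size 80 → padding 10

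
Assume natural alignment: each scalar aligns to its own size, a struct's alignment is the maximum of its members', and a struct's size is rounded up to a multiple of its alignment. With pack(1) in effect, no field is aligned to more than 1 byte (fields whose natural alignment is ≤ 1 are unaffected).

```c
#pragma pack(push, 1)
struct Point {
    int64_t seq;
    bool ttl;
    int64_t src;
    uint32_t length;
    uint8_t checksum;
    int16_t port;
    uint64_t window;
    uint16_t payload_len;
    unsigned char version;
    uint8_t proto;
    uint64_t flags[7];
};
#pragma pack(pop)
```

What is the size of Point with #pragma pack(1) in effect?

0..8  seq  (8B, 1-aligned)
8..9  ttl  (1B, 1-aligned)
9..17  src  (8B, 1-aligned)
17..21  length  (4B, 1-aligned)
21..22  checksum  (1B, 1-aligned)
22..24  port  (2B, 1-aligned)
24..32  window  (8B, 1-aligned)
32..34  payload_len  (2B, 1-aligned)
34..35  version  (1B, 1-aligned)
35..36  proto  (1B, 1-aligned)
36..92  flags  (56B, 1-aligned)
sizeof = 92, alignof = 1

92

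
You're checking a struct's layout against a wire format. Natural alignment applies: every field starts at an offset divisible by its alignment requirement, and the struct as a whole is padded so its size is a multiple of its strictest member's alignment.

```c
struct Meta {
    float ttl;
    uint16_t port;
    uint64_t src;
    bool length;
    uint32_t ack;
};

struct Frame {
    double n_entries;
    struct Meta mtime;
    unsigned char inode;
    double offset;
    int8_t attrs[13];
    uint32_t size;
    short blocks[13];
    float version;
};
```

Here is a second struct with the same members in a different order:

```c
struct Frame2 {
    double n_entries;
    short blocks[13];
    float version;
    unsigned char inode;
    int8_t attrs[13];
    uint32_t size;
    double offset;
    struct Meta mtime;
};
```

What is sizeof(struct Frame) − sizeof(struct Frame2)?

8

Meta: 0..4  ttl  (4B, 4-aligned); 4..6  port  (2B, 2-aligned); 6..8  -- padding (2B); 8..16  src  (8B, 8-aligned); 16..17  length  (1B, 1-aligned); 17..20  -- padding (3B); 20..24  ack  (4B, 4-aligned); sizeof = 24, alignof = 8
0..8  n_entries  (8B, 8-aligned)
8..32  mtime  (24B, 8-aligned)
32..33  inode  (1B, 1-aligned)
33..40  -- padding (7B)
40..48  offset  (8B, 8-aligned)
48..61  attrs  (13B, 1-aligned)
61..64  -- padding (3B)
64..68  size  (4B, 4-aligned)
68..94  blocks  (26B, 2-aligned)
94..96  -- padding (2B)
96..100  version  (4B, 4-aligned)
100..104  -- tail padding (4B)
sizeof = 104, alignof = 8
— Frame2 —
0..8  n_entries  (8B, 8-aligned)
8..34  blocks  (26B, 2-aligned)
34..36  -- padding (2B)
36..40  version  (4B, 4-aligned)
40..41  inode  (1B, 1-aligned)
41..54  attrs  (13B, 1-aligned)
54..56  -- padding (2B)
56..60  size  (4B, 4-aligned)
60..64  -- padding (4B)
64..72  offset  (8B, 8-aligned)
72..96  mtime  (24B, 8-aligned)
sizeof = 96, alignof = 8
104 − 96 = 8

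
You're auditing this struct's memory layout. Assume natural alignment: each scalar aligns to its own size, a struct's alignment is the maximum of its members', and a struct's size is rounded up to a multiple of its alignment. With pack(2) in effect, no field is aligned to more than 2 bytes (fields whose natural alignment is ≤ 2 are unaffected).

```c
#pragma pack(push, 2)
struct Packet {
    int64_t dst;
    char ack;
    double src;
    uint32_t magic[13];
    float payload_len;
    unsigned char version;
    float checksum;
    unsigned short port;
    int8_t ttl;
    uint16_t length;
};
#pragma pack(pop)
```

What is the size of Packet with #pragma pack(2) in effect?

86

0..8  dst  (8B, 2-aligned)
8..9  ack  (1B, 1-aligned)
9..10  -- padding (1B)
10..18  src  (8B, 2-aligned)
18..70  magic  (52B, 2-aligned)
70..74  payload_len  (4B, 2-aligned)
74..75  version  (1B, 1-aligned)
75..76  -- padding (1B)
76..80  checksum  (4B, 2-aligned)
80..82  port  (2B, 2-aligned)
82..83  ttl  (1B, 1-aligned)
83..84  -- padding (1B)
84..86  length  (2B, 2-aligned)
sizeof = 86, alignof = 2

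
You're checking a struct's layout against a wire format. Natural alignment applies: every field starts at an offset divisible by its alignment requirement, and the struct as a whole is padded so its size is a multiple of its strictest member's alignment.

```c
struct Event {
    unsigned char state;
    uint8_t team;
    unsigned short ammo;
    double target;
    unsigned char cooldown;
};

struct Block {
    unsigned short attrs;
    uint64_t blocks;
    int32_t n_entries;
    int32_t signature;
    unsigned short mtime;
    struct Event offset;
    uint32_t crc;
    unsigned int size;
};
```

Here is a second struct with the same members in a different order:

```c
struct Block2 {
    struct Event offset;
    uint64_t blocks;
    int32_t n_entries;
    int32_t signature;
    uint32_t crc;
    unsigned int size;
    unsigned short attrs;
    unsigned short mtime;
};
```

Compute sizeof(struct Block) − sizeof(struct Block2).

8

Event: 0..1  state  (1B, 1-aligned); 1..2  team  (1B, 1-aligned); 2..4  ammo  (2B, 2-aligned); 4..8  -- padding (4B); 8..16  target  (8B, 8-aligned); 16..17  cooldown  (1B, 1-aligned); 17..24  -- tail padding (7B); sizeof = 24, alignof = 8
0..2  attrs  (2B, 2-aligned)
2..8  -- padding (6B)
8..16  blocks  (8B, 8-aligned)
16..20  n_entries  (4B, 4-aligned)
20..24  signature  (4B, 4-aligned)
24..26  mtime  (2B, 2-aligned)
26..32  -- padding (6B)
32..56  offset  (24B, 8-aligned)
56..60  crc  (4B, 4-aligned)
60..64  size  (4B, 4-aligned)
sizeof = 64, alignof = 8
— Block2 —
0..24  offset  (24B, 8-aligned)
24..32  blocks  (8B, 8-aligned)
32..36  n_entries  (4B, 4-aligned)
36..40  signature  (4B, 4-aligned)
40..44  crc  (4B, 4-aligned)
44..48  size  (4B, 4-aligned)
48..50  attrs  (2B, 2-aligned)
50..52  mtime  (2B, 2-aligned)
52..56  -- tail padding (4B)
sizeof = 56, alignof = 8
64 − 56 = 8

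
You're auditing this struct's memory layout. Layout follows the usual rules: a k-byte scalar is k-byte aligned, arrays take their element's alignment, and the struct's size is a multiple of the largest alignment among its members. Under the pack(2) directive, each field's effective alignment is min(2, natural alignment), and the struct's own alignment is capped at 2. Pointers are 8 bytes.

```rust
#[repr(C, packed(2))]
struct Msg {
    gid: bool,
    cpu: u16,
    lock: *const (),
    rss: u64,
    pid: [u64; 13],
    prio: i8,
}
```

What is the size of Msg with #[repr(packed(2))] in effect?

@0: gid [1B, align 1] → 1
+1 pad (align 2)
@2: cpu [2B, align 2] → 4
@4: lock [8B, align 2] → 12
@12: rss [8B, align 2] → 20
@20: pid [104B, align 2] → 124
@124: prio [1B, align 1] → 125
+1 tail pad (align 2)
size 126, align 2

126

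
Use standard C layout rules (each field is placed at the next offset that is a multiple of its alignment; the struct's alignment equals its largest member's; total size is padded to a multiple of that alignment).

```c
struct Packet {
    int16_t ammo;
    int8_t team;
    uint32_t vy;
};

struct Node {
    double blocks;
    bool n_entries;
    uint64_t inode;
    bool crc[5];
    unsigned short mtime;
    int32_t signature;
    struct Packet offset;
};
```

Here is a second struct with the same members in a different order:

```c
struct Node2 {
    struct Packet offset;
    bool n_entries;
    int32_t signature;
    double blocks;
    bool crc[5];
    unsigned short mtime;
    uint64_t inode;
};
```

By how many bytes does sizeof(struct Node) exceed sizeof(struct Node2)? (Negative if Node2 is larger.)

Packet: 0..2  ammo  (2B, 2-aligned); 2..3  team  (1B, 1-aligned); 3..4  -- padding (1B); 4..8  vy  (4B, 4-aligned); sizeof = 8, alignof = 4
0..8  blocks  (8B, 8-aligned)
8..9  n_entries  (1B, 1-aligned)
9..16  -- padding (7B)
16..24  inode  (8B, 8-aligned)
24..29  crc  (5B, 1-aligned)
29..30  -- padding (1B)
30..32  mtime  (2B, 2-aligned)
32..36  signature  (4B, 4-aligned)
36..44  offset  (8B, 4-aligned)
44..48  -- tail padding (4B)
sizeof = 48, alignof = 8
— Node2 —
0..8  offset  (8B, 4-aligned)
8..9  n_entries  (1B, 1-aligned)
9..12  -- padding (3B)
12..16  signature  (4B, 4-aligned)
16..24  blocks  (8B, 8-aligned)
24..29  crc  (5B, 1-aligned)
29..30  -- padding (1B)
30..32  mtime  (2B, 2-aligned)
32..40  inode  (8B, 8-aligned)
sizeof = 40, alignof = 8
48 − 40 = 8

8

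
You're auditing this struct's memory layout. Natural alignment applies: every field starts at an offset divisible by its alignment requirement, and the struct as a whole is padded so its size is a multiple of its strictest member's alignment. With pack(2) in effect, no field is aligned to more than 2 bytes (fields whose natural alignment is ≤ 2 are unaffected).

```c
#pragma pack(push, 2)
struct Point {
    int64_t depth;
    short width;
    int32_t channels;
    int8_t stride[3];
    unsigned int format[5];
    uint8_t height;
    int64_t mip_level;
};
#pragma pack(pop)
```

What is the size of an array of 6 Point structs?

288

depth at 0 (size 8, align 2) → ends 8
width at 8 (size 2, align 2) → ends 10
channels at 10 (size 4, align 2) → ends 14
stride at 14 (size 3, align 1) → ends 17
pad 1 to align 2 for format
format at 18 (size 20, align 2) → ends 38
height at 38 (size 1, align 1) → ends 39
pad 1 to align 2 for mip_level
mip_level at 40 (size 8, align 2) → ends 48
total 48 bytes, alignment 2
array of 6: 6 × 48 = 288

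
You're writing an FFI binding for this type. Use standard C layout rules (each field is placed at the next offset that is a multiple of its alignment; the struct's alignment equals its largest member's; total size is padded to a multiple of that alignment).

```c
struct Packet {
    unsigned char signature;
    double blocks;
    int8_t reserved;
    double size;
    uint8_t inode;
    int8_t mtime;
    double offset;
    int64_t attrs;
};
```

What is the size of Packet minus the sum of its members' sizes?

0..1  signature  (1B, 1-aligned)
1..8  -- padding (7B)
8..16  blocks  (8B, 8-aligned)
16..17  reserved  (1B, 1-aligned)
17..24  -- padding (7B)
24..32  size  (8B, 8-aligned)
32..33  inode  (1B, 1-aligned)
33..34  mtime  (1B, 1-aligned)
34..40  -- padding (6B)
40..48  offset  (8B, 8-aligned)
48..56  attrs  (8B, 8-aligned)
sizeof = 56, alignof = 8
data bytes 36, size 56 → padding 20

20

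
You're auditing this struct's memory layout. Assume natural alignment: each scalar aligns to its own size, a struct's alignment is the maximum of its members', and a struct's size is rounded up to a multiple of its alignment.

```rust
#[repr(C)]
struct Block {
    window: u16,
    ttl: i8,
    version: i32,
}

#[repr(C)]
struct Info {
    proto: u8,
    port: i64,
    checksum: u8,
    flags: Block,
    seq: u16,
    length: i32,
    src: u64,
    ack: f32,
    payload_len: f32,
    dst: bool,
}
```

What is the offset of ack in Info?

48

Block: @0: window [2B, align 2] → 2; @2: ttl [1B, align 1] → 3; +1 pad (align 4); @4: version [4B, align 4] → 8; size 8, align 4
@0: proto [1B, align 1] → 1
+7 pad (align 8)
@8: port [8B, align 8] → 16
@16: checksum [1B, align 1] → 17
+3 pad (align 4)
@20: flags [8B, align 4] → 28
@28: seq [2B, align 2] → 30
+2 pad (align 4)
@32: length [4B, align 4] → 36
+4 pad (align 8)
@40: src [8B, align 8] → 48
@48: ack [4B, align 4] → 52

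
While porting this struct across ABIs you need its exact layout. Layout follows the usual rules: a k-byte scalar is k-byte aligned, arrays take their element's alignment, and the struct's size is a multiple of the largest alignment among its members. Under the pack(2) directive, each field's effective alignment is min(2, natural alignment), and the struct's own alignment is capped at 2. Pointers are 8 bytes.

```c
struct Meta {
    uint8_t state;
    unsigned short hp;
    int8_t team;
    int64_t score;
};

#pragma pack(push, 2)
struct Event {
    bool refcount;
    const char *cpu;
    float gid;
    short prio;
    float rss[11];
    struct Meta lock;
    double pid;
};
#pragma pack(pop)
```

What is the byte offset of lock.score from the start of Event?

Meta: @0: state [1B, align 1] → 1; +1 pad (align 2); @2: hp [2B, align 2] → 4; @4: team [1B, align 1] → 5; +3 pad (align 8); @8: score [8B, align 8] → 16; size 16, align 8
@0: refcount [1B, align 1] → 1
+1 pad (align 2)
@2: cpu [8B, align 2] → 10
@10: gid [4B, align 2] → 14
@14: prio [2B, align 2] → 16
@16: rss [44B, align 2] → 60
@60: lock [16B, align 2] → 76
within Meta: score at 8
60 + 8 = 68

68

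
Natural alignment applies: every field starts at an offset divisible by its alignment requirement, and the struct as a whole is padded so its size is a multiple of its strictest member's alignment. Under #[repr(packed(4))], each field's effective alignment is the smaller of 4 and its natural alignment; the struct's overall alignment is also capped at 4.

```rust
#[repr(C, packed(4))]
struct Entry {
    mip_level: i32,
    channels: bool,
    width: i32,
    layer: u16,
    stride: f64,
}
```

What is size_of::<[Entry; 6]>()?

144

0..4  mip_level  (4B, 4-aligned)
4..5  channels  (1B, 1-aligned)
5..8  -- padding (3B)
8..12  width  (4B, 4-aligned)
12..14  layer  (2B, 2-aligned)
14..16  -- padding (2B)
16..24  stride  (8B, 4-aligned)
sizeof = 24, alignof = 4
array of 6: 6 × 24 = 144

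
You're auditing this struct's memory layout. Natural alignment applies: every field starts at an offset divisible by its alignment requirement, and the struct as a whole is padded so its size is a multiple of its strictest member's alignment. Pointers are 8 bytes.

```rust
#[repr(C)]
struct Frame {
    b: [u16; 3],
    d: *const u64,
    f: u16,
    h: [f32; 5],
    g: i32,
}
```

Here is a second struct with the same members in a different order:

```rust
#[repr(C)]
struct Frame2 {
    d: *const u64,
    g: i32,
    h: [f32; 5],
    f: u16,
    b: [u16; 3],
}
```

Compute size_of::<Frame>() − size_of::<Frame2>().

8

0..6  b  (6B, 2-aligned)
6..8  -- padding (2B)
8..16  d  (8B, 8-aligned)
16..18  f  (2B, 2-aligned)
18..20  -- padding (2B)
20..40  h  (20B, 4-aligned)
40..44  g  (4B, 4-aligned)
44..48  -- tail padding (4B)
sizeof = 48, alignof = 8
— Frame2 —
0..8  d  (8B, 8-aligned)
8..12  g  (4B, 4-aligned)
12..32  h  (20B, 4-aligned)
32..34  f  (2B, 2-aligned)
34..40  b  (6B, 2-aligned)
sizeof = 40, alignof = 8
48 − 40 = 8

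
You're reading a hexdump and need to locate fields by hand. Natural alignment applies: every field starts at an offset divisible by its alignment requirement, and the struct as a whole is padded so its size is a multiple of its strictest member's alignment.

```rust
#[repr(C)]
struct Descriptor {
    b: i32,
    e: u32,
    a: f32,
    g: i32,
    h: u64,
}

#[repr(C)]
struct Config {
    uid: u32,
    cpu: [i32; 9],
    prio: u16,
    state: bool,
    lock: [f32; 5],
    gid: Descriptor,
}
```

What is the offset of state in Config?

Descriptor: 0..4  b  (4B, 4-aligned); 4..8  e  (4B, 4-aligned); 8..12  a  (4B, 4-aligned); 12..16  g  (4B, 4-aligned); 16..24  h  (8B, 8-aligned); sizeof = 24, alignof = 8
0..4  uid  (4B, 4-aligned)
4..40  cpu  (36B, 4-aligned)
40..42  prio  (2B, 2-aligned)
42..43  state  (1B, 1-aligned)

42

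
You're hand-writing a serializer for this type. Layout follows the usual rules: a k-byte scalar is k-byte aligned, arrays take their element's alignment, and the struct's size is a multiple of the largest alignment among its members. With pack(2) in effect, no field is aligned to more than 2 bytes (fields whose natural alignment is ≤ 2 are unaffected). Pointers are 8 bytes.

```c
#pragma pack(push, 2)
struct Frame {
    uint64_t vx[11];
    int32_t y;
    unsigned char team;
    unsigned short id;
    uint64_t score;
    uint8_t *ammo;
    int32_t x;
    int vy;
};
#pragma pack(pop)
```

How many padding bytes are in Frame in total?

vx at 0 (size 88, align 2) → ends 88
y at 88 (size 4, align 2) → ends 92
team at 92 (size 1, align 1) → ends 93
pad 1 to align 2 for id
id at 94 (size 2, align 2) → ends 96
score at 96 (size 8, align 2) → ends 104
ammo at 104 (size 8, align 2) → ends 112
x at 112 (size 4, align 2) → ends 116
vy at 116 (size 4, align 2) → ends 120
total 120 bytes, alignment 2
data bytes 119, size 120 → padding 1

1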